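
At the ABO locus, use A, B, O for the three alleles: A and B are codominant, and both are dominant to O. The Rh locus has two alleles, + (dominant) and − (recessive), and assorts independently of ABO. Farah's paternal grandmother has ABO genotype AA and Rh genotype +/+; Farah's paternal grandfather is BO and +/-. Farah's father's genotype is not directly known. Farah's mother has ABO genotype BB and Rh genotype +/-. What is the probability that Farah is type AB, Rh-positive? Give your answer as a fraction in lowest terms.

Farah's father's ABO genotype from AA × BO: 1/2 AB, 1/2 AO.
Crossing each possibility with the mother BB and summing P(type AB): 1/2·1/2 + 1/2·1/2 = 1/2.
Similarly for Rh via the father's Rh distribution: P(Rh+) = 7/8.
Independent loci: 1/2 × 7/8 = 7/16.

7/16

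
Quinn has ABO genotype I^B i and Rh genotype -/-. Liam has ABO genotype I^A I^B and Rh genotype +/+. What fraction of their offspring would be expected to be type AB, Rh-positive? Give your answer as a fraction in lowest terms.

ABO cross I^B i × I^A I^B → offspring phenotypes: 1/4 A, 1/2 B, 1/4 AB.
Rh cross -/- × +/+ → 1 Rh+.
Independent loci: P(type AB, Rh-positive) = 1/4 × 1 = 1/4.

1/4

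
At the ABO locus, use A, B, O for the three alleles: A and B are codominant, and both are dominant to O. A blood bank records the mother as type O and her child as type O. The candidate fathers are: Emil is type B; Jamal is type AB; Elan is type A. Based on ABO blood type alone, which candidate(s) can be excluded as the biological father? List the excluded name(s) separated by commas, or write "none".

A candidate is excluded only if no genotype consistent with his phenotype could produce a type O child with a type O mother.
Jamal (type AB): no genotype consistent with that phenotype can produce a type-O child with a type-O mother.

Jamal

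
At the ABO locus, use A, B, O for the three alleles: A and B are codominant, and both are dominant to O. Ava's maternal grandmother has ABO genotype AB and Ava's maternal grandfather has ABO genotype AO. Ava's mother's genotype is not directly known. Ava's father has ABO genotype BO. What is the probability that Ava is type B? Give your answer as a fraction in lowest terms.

3/8

Ava's mother's ABO genotype from AB × AO: 1/4 AA, 1/4 AB, 1/4 AO, 1/4 BO.
Crossing each possibility with the father BO and summing P(type B): 1/4·0 + 1/4·1/2 + 1/4·1/4 + 1/4·3/4 = 3/8.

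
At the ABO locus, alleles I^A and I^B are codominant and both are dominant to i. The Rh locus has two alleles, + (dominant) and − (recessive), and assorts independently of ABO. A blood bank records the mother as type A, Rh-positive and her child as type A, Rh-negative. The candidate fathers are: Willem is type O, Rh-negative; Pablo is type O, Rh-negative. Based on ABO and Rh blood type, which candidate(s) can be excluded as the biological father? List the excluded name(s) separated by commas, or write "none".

A candidate is excluded only if no genotype consistent with his phenotype could produce a type A, Rh-negative child with a type A, Rh-positive mother.
Every candidate has at least one consistent genotype combination, so none can be excluded.

none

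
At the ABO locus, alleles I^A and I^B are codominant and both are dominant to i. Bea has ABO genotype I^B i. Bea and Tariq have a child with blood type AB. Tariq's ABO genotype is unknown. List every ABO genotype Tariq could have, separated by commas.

I^A I^A, I^A I^B, I^A i

For each candidate genotype of Tariq, check whether crossing it with I^B i can produce every observed child phenotype.
  I^A I^A → possible child types {A, AB} ✓
  I^A I^B → possible child types {A, B, AB} ✓
  I^A i → possible child types {O, A, B, AB} ✓
  I^B I^B → possible child types {B} ✗
  I^B i → possible child types {O, B} ✗
  i i → possible child types {O, B} ✗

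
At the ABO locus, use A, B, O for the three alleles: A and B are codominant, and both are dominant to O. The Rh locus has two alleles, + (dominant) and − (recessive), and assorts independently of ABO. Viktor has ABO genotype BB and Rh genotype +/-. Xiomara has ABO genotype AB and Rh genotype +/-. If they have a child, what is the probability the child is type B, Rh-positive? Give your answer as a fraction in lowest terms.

ABO cross BB × AB → offspring phenotypes: 1/2 B, 1/2 AB.
Rh cross +/- × +/- → 3/4 Rh+, 1/4 Rh-.
Independent loci: P(type B, Rh-positive) = 1/2 × 3/4 = 3/8.

3/8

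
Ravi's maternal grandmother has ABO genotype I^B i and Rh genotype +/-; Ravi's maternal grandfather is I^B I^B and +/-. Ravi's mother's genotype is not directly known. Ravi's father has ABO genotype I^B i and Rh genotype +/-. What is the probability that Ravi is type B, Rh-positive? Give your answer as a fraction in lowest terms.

21/32

Ravi's mother's ABO genotype from I^B i × I^B I^B: 1/2 I^B I^B, 1/2 I^B i.
Crossing each possibility with the father I^B i and summing P(type B): 1/2·1 + 1/2·3/4 = 7/8.
Similarly for Rh via the mother's Rh distribution: P(Rh+) = 3/4.
Independent loci: 7/8 × 3/4 = 21/32.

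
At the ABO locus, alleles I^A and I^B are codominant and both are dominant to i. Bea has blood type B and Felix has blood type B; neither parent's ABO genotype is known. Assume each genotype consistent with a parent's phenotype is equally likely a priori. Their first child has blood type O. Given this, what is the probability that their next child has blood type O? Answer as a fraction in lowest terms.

Possible genotypes: Bea ∈ {I^B I^B, I^B i}; Felix ∈ {I^B I^B, I^B i}.
Weight each parental genotype pair by prior × P(type-O child):
  I^B i × I^B i: posterior weight 1; P(next child type O) = 1/4.
Weighted sum = 1/4.

1/4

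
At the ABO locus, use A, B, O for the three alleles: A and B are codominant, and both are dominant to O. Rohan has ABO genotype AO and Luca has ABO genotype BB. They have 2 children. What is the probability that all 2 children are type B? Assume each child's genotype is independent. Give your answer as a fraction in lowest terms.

1/4

ABO cross AO × BB → 1/2 B, 1/2 AB.
So P(type B) = 1/2 per child.
All 2 independent: (1/2)^2 = 1/4.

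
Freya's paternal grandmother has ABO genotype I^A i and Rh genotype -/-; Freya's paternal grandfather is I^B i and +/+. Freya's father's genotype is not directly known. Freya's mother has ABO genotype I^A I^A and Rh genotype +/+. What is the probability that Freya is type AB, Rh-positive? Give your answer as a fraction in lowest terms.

Freya's father's ABO genotype from I^A i × I^B i: 1/4 I^A I^B, 1/4 I^A i, 1/4 I^B i, 1/4 i i.
Crossing each possibility with the mother I^A I^A and summing P(type AB): 1/4·1/2 + 1/4·0 + 1/4·1/2 + 1/4·0 = 1/4.
Similarly for Rh via the father's Rh distribution: P(Rh+) = 1.
Independent loci: 1/4 × 1 = 1/4.

1/4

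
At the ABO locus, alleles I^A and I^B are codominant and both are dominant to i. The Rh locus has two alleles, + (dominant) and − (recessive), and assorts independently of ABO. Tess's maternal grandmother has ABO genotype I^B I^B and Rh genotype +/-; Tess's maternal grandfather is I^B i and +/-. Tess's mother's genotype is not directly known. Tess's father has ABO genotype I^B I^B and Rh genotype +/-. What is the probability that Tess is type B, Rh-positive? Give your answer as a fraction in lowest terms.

Tess's mother's ABO genotype from I^B I^B × I^B i: 1/2 I^B I^B, 1/2 I^B i.
Crossing each possibility with the father I^B I^B and summing P(type B): 1/2·1 + 1/2·1 = 1.
Similarly for Rh via the mother's Rh distribution: P(Rh+) = 3/4.
Independent loci: 1 × 3/4 = 3/4.

3/4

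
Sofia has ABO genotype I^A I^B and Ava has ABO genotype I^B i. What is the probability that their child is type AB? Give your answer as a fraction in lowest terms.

1/4

ABO cross I^A I^B × I^B i → offspring phenotypes: 1/4 A, 1/2 B, 1/4 AB.
So P(type AB) = 1/4.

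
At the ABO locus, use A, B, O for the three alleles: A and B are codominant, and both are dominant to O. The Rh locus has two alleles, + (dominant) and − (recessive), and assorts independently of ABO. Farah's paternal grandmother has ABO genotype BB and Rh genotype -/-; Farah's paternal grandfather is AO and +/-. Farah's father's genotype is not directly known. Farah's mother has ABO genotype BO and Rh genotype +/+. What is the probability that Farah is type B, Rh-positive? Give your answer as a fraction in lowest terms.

5/8

Farah's father's ABO genotype from BB × AO: 1/2 AB, 1/2 BO.
Crossing each possibility with the mother BO and summing P(type B): 1/2·1/2 + 1/2·3/4 = 5/8.
Similarly for Rh via the father's Rh distribution: P(Rh+) = 1.
Independent loci: 5/8 × 1 = 5/8.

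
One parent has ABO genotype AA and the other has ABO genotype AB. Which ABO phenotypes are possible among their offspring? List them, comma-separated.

A, AB

Gametes from AA × AB give offspring ABO genotypes AA, AB, i.e. phenotypes A, AB.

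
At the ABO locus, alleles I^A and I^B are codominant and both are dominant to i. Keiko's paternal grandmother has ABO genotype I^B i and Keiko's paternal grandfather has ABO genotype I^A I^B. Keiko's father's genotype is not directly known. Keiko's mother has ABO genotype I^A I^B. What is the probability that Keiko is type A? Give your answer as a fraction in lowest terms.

1/4

Keiko's father's ABO genotype from I^B i × I^A I^B: 1/4 I^A I^B, 1/4 I^A i, 1/4 I^B I^B, 1/4 I^B i.
Crossing each possibility with the mother I^A I^B and summing P(type A): 1/4·1/4 + 1/4·1/2 + 1/4·0 + 1/4·1/4 = 1/4.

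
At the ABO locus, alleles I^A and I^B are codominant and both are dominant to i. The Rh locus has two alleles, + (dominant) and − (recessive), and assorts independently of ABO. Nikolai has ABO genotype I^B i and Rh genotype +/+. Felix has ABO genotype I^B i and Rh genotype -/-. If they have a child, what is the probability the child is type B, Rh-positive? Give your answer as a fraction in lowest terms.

ABO cross I^B i × I^B i → offspring phenotypes: 1/4 O, 3/4 B.
Rh cross +/+ × -/- → 1 Rh+.
Independent loci: P(type B, Rh-positive) = 3/4 × 1 = 3/4.

3/4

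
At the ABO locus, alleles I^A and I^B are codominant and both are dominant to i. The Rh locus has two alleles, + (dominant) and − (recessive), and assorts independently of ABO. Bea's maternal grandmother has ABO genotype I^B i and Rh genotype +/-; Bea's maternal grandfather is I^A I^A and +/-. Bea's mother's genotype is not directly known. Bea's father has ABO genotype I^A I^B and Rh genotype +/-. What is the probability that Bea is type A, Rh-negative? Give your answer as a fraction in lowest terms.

3/32

Bea's mother's ABO genotype from I^B i × I^A I^A: 1/2 I^A I^B, 1/2 I^A i.
Crossing each possibility with the father I^A I^B and summing P(type A): 1/2·1/4 + 1/2·1/2 = 3/8.
Similarly for Rh via the mother's Rh distribution: P(Rh-) = 1/4.
Independent loci: 3/8 × 1/4 = 3/32.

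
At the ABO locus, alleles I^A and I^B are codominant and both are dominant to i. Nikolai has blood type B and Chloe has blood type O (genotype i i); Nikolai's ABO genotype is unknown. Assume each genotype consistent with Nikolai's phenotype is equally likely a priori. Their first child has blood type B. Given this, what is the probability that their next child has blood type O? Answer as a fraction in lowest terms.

Possible genotypes: Nikolai ∈ {I^B I^B, I^B i}; Chloe ∈ {i i}.
Weight each parental genotype pair by prior × P(type-B child):
  I^B I^B × i i: posterior weight 2/3; P(next child type O) = 0.
  I^B i × i i: posterior weight 1/3; P(next child type O) = 1/2.
Weighted sum = 1/6.

1/6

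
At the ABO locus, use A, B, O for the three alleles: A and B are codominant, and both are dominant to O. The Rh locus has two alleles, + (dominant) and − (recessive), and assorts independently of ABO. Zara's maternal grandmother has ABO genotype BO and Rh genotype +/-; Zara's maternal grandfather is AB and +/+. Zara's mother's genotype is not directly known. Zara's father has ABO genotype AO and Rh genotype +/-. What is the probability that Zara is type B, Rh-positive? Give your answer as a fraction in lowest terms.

7/32

Zara's mother's ABO genotype from BO × AB: 1/4 AB, 1/4 AO, 1/4 BB, 1/4 BO.
Crossing each possibility with the father AO and summing P(type B): 1/4·1/4 + 1/4·0 + 1/4·1/2 + 1/4·1/4 = 1/4.
Similarly for Rh via the mother's Rh distribution: P(Rh+) = 7/8.
Independent loci: 1/4 × 7/8 = 7/32.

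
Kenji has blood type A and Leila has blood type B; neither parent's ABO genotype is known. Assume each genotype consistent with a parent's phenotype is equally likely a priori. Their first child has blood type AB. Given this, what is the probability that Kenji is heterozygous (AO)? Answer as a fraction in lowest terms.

Possible genotypes: Kenji ∈ {AA, AO}; Leila ∈ {BB, BO}.
Weight each parental genotype pair by prior × P(type-AB child):
  AA × BB: posterior weight 4/9.
  AA × BO: posterior weight 2/9.
  AO × BB: posterior weight 2/9.
  AO × BO: posterior weight 1/9.
Sum the posterior weight over pairs where Kenji is AO: 1/3.

1/3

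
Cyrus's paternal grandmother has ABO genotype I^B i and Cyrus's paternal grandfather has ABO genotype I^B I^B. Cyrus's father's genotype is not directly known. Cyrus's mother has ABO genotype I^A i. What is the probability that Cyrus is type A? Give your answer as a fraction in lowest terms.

Cyrus's father's ABO genotype from I^B i × I^B I^B: 1/2 I^B I^B, 1/2 I^B i.
Crossing each possibility with the mother I^A i and summing P(type A): 1/2·0 + 1/2·1/4 = 1/8.

1/8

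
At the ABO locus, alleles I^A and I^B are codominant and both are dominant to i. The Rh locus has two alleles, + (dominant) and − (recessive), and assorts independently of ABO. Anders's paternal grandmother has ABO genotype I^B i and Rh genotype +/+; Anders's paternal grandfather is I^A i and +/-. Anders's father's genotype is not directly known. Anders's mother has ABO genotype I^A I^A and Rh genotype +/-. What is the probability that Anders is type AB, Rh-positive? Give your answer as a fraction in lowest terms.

Anders's father's ABO genotype from I^B i × I^A i: 1/4 I^A I^B, 1/4 I^A i, 1/4 I^B i, 1/4 i i.
Crossing each possibility with the mother I^A I^A and summing P(type AB): 1/4·1/2 + 1/4·0 + 1/4·1/2 + 1/4·0 = 1/4.
Similarly for Rh via the father's Rh distribution: P(Rh+) = 7/8.
Independent loci: 1/4 × 7/8 = 7/32.

7/32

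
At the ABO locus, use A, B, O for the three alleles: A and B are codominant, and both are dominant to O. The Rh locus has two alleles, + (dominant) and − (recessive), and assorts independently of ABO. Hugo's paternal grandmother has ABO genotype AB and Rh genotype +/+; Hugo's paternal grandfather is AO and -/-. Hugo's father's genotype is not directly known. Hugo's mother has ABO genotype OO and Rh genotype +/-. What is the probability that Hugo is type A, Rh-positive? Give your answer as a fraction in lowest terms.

Hugo's father's ABO genotype from AB × AO: 1/4 AA, 1/4 AB, 1/4 AO, 1/4 BO.
Crossing each possibility with the mother OO and summing P(type A): 1/4·1 + 1/4·1/2 + 1/4·1/2 + 1/4·0 = 1/2.
Similarly for Rh via the father's Rh distribution: P(Rh+) = 3/4.
Independent loci: 1/2 × 3/4 = 3/8.

3/8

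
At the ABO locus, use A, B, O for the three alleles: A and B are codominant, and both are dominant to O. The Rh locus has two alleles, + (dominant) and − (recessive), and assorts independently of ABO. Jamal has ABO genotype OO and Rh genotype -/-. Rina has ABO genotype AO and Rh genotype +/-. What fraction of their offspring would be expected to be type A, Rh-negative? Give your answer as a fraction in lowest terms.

1/4

ABO cross OO × AO → offspring phenotypes: 1/2 O, 1/2 A.
Rh cross -/- × +/- → 1/2 Rh+, 1/2 Rh-.
Independent loci: P(type A, Rh-negative) = 1/2 × 1/2 = 1/4.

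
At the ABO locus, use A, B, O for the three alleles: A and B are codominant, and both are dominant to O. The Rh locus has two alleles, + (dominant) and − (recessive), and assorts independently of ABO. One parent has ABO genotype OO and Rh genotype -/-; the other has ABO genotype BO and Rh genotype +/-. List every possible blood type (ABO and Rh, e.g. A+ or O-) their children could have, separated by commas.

O+, O-, B+, B-

Gametes from OO × BO give offspring ABO genotypes BO, OO, i.e. phenotypes O, B.
Rh cross -/- × +/- → phenotypes Rh+, Rh-.
Combining independently: O+, O-, B+, B-.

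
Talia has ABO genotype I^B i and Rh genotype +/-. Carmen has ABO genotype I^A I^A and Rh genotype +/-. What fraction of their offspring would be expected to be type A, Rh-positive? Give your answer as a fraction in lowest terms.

3/8

ABO cross I^B i × I^A I^A → offspring phenotypes: 1/2 A, 1/2 AB.
Rh cross +/- × +/- → 3/4 Rh+, 1/4 Rh-.
Independent loci: P(type A, Rh-positive) = 1/2 × 3/4 = 3/8.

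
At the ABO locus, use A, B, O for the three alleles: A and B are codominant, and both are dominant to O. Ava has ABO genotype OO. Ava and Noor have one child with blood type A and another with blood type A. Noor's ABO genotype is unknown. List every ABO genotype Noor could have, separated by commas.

AA, AB, AO

For each candidate genotype of Noor, check whether crossing it with OO can produce every observed child phenotype.
  AA → possible child types {A} ✓
  AB → possible child types {A, B} ✓
  AO → possible child types {O, A} ✓
  BB → possible child types {B} ✗
  BO → possible child types {O, B} ✗
  OO → possible child types {O} ✗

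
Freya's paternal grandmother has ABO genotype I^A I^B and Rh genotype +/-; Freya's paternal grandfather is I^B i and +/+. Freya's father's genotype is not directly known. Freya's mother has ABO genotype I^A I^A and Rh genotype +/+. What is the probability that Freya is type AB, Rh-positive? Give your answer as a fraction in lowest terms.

1/2

Freya's father's ABO genotype from I^A I^B × I^B i: 1/4 I^A I^B, 1/4 I^A i, 1/4 I^B I^B, 1/4 I^B i.
Crossing each possibility with the mother I^A I^A and summing P(type AB): 1/4·1/2 + 1/4·0 + 1/4·1 + 1/4·1/2 = 1/2.
Similarly for Rh via the father's Rh distribution: P(Rh+) = 1.
Independent loci: 1/2 × 1 = 1/2.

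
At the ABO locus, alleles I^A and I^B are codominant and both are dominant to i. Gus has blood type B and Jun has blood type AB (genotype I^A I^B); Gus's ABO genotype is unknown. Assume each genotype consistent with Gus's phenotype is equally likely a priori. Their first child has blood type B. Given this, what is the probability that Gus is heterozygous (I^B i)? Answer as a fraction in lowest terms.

Possible genotypes: Gus ∈ {I^B I^B, I^B i}; Jun ∈ {I^A I^B}.
Weight each parental genotype pair by prior × P(type-B child):
  I^B I^B × I^A I^B: posterior weight 1/2.
  I^B i × I^A I^B: posterior weight 1/2.
Sum the posterior weight over pairs where Gus is I^B i: 1/2.

1/2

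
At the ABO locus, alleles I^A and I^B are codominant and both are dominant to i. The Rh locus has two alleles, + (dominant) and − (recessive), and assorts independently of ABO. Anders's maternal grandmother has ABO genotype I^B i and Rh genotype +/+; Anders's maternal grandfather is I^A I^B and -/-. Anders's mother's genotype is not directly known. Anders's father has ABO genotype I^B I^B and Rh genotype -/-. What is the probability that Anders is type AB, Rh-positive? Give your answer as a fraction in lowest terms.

1/8

Anders's mother's ABO genotype from I^B i × I^A I^B: 1/4 I^A I^B, 1/4 I^A i, 1/4 I^B I^B, 1/4 I^B i.
Crossing each possibility with the father I^B I^B and summing P(type AB): 1/4·1/2 + 1/4·1/2 + 1/4·0 + 1/4·0 = 1/4.
Similarly for Rh via the mother's Rh distribution: P(Rh+) = 1/2.
Independent loci: 1/4 × 1/2 = 1/8.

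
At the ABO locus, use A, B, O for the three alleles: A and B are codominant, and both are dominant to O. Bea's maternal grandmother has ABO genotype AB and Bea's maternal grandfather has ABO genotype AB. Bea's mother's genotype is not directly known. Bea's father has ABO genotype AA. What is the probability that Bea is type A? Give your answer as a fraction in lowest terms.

Bea's mother's ABO genotype from AB × AB: 1/4 AA, 1/2 AB, 1/4 BB.
Crossing each possibility with the father AA and summing P(type A): 1/4·1 + 1/2·1/2 + 1/4·0 = 1/2.

1/2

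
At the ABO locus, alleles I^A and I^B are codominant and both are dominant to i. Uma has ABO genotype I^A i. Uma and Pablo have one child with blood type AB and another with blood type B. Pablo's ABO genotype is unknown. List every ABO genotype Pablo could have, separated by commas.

For each candidate genotype of Pablo, check whether crossing it with I^A i can produce every observed child phenotype.
  I^A I^A → possible child types {A} ✗
  I^A I^B → possible child types {A, B, AB} ✓
  I^A i → possible child types {O, A} ✗
  I^B I^B → possible child types {B, AB} ✓
  I^B i → possible child types {O, A, B, AB} ✓
  i i → possible child types {O, A} ✗

I^A I^B, I^B I^B, I^B i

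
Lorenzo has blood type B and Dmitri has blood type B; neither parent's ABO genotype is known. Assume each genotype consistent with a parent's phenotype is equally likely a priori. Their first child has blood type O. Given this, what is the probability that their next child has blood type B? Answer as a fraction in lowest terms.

Possible genotypes: Lorenzo ∈ {BB, BO}; Dmitri ∈ {BB, BO}.
Weight each parental genotype pair by prior × P(type-O child):
  BO × BO: posterior weight 1; P(next child type B) = 3/4.
Weighted sum = 3/4.

3/4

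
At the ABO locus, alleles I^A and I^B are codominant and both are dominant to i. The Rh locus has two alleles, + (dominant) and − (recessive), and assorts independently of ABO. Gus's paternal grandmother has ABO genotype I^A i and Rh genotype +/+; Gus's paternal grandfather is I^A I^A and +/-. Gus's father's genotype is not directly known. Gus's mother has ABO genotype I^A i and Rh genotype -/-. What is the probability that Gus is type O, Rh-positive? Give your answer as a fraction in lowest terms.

3/32

Gus's father's ABO genotype from I^A i × I^A I^A: 1/2 I^A I^A, 1/2 I^A i.
Crossing each possibility with the mother I^A i and summing P(type O): 1/2·0 + 1/2·1/4 = 1/8.
Similarly for Rh via the father's Rh distribution: P(Rh+) = 3/4.
Independent loci: 1/8 × 3/4 = 3/32.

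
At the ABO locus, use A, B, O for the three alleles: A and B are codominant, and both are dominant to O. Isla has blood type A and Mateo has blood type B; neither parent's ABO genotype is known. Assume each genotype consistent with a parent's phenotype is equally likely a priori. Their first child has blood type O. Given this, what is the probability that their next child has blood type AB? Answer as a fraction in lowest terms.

1/4

Possible genotypes: Isla ∈ {AA, AO}; Mateo ∈ {BB, BO}.
Weight each parental genotype pair by prior × P(type-O child):
  AO × BO: posterior weight 1; P(next child type AB) = 1/4.
Weighted sum = 1/4.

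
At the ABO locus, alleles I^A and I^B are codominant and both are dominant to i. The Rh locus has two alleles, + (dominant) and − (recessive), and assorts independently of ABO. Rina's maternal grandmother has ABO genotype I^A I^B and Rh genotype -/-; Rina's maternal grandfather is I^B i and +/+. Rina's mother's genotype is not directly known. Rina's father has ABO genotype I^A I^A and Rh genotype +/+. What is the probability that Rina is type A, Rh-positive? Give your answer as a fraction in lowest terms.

Rina's mother's ABO genotype from I^A I^B × I^B i: 1/4 I^A I^B, 1/4 I^A i, 1/4 I^B I^B, 1/4 I^B i.
Crossing each possibility with the father I^A I^A and summing P(type A): 1/4·1/2 + 1/4·1 + 1/4·0 + 1/4·1/2 = 1/2.
Similarly for Rh via the mother's Rh distribution: P(Rh+) = 1.
Independent loci: 1/2 × 1 = 1/2.

1/2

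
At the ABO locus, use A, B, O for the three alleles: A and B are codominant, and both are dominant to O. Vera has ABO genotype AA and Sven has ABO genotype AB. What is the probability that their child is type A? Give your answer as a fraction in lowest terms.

ABO cross AA × AB → offspring phenotypes: 1/2 A, 1/2 AB.
So P(type A) = 1/2.

1/2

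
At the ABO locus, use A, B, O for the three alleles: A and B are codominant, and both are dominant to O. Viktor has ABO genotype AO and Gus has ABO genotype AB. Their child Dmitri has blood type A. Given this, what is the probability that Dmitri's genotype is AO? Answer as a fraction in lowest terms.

1/2

Cross AO × AB → 1/4 AA, 1/4 AB, 1/4 AO, 1/4 BO.
Type-A genotypes among offspring: AA (1/4), AO (1/4); total 1/2.
P(AO | type A) = (1/4) / (1/2) = 1/2.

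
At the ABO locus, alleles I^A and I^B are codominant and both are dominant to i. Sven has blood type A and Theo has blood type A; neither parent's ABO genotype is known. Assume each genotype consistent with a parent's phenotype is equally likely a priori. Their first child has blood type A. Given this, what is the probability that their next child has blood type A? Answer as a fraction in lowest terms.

Possible genotypes: Sven ∈ {I^A I^A, I^A i}; Theo ∈ {I^A I^A, I^A i}.
Weight each parental genotype pair by prior × P(type-A child):
  I^A I^A × I^A I^A: posterior weight 4/15; P(next child type A) = 1.
  I^A I^A × I^A i: posterior weight 4/15; P(next child type A) = 1.
  I^A i × I^A I^A: posterior weight 4/15; P(next child type A) = 1.
  I^A i × I^A i: posterior weight 1/5; P(next child type A) = 3/4.
Weighted sum = 19/20.

19/20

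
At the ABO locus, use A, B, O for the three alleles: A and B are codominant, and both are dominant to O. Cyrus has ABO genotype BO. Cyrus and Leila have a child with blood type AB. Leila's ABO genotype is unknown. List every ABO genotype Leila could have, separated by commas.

AA, AB, AO

For each candidate genotype of Leila, check whether crossing it with BO can produce every observed child phenotype.
  AA → possible child types {A, AB} ✓
  AB → possible child types {A, B, AB} ✓
  AO → possible child types {O, A, B, AB} ✓
  BB → possible child types {B} ✗
  BO → possible child types {O, B} ✗
  OO → possible child types {O, B} ✗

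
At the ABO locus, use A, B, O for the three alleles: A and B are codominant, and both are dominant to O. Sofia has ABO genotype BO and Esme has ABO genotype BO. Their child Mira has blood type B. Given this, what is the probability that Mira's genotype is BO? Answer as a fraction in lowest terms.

Cross BO × BO → 1/4 BB, 1/2 BO, 1/4 OO.
Type-B genotypes among offspring: BB (1/4), BO (1/2); total 3/4.
P(BO | type B) = (1/2) / (3/4) = 2/3.

2/3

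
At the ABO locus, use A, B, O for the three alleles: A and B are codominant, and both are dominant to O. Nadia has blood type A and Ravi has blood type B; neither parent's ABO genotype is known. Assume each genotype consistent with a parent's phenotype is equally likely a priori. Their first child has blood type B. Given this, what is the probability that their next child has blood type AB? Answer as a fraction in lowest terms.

Possible genotypes: Nadia ∈ {AA, AO}; Ravi ∈ {BB, BO}.
Weight each parental genotype pair by prior × P(type-B child):
  AO × BB: posterior weight 2/3; P(next child type AB) = 1/2.
  AO × BO: posterior weight 1/3; P(next child type AB) = 1/4.
Weighted sum = 5/12.

5/12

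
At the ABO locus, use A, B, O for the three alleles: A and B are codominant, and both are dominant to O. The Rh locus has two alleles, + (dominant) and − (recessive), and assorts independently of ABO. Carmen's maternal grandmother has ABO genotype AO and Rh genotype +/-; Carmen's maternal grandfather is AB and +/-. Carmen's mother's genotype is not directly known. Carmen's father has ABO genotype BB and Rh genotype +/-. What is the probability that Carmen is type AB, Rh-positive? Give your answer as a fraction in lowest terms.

3/8

Carmen's mother's ABO genotype from AO × AB: 1/4 AA, 1/4 AB, 1/4 AO, 1/4 BO.
Crossing each possibility with the father BB and summing P(type AB): 1/4·1 + 1/4·1/2 + 1/4·1/2 + 1/4·0 = 1/2.
Similarly for Rh via the mother's Rh distribution: P(Rh+) = 3/4.
Independent loci: 1/2 × 3/4 = 3/8.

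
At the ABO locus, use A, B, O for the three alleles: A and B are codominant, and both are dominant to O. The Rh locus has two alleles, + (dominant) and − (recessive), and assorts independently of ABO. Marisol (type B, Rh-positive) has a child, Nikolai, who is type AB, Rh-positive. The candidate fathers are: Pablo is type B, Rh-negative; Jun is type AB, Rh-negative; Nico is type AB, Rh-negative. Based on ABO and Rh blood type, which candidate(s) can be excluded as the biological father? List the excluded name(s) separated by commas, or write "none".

Pablo

A candidate is excluded only if no genotype consistent with his phenotype could produce a type AB, Rh-positive child with a type B, Rh-positive mother.
Pablo (type B, Rh-): no genotype consistent with that phenotype can produce a type-AB Rh+ child with a type-B mother.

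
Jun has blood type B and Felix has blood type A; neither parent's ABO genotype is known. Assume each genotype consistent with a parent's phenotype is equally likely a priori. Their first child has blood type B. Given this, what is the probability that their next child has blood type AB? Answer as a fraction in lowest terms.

5/12

Possible genotypes: Jun ∈ {I^B I^B, I^B i}; Felix ∈ {I^A I^A, I^A i}.
Weight each parental genotype pair by prior × P(type-B child):
  I^B I^B × I^A i: posterior weight 2/3; P(next child type AB) = 1/2.
  I^B i × I^A i: posterior weight 1/3; P(next child type AB) = 1/4.
Weighted sum = 5/12.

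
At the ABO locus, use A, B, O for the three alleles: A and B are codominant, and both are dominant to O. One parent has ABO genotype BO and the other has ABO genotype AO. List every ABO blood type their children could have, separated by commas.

Gametes from BO × AO give offspring ABO genotypes AB, AO, BO, OO, i.e. phenotypes O, A, B, AB.

O, A, B, AB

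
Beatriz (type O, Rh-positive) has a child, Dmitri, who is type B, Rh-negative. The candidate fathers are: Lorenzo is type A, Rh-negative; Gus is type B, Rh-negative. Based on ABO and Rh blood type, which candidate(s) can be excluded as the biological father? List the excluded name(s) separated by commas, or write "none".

Lorenzo

A candidate is excluded only if no genotype consistent with his phenotype could produce a type B, Rh-negative child with a type O, Rh-positive mother.
Lorenzo (type A, Rh-): no genotype consistent with that phenotype can produce a type-B Rh- child with a type-O mother.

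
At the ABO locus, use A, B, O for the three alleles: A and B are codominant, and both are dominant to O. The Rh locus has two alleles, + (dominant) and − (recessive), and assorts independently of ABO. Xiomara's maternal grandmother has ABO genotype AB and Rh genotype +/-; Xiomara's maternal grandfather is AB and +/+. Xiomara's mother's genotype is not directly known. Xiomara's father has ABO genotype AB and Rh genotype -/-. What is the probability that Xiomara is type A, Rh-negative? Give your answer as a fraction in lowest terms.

Xiomara's mother's ABO genotype from AB × AB: 1/4 AA, 1/2 AB, 1/4 BB.
Crossing each possibility with the father AB and summing P(type A): 1/4·1/2 + 1/2·1/4 + 1/4·0 = 1/4.
Similarly for Rh via the mother's Rh distribution: P(Rh-) = 1/4.
Independent loci: 1/4 × 1/4 = 1/16.

1/16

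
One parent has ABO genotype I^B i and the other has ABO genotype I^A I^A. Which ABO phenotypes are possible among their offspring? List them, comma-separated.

Gametes from I^B i × I^A I^A give offspring ABO genotypes I^A I^B, I^A i, i.e. phenotypes A, AB.

A, AB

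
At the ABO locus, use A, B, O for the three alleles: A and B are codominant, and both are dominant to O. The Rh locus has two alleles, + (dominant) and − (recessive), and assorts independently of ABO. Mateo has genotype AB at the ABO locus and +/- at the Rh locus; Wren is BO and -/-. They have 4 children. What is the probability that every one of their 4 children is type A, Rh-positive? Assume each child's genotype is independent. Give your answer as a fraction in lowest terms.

1/4096

ABO cross AB × BO → 1/4 A, 1/2 B, 1/4 AB.
Rh cross +/- × -/- → 1/2 Rh+, 1/2 Rh-; so P(type A, Rh-positive) = 1/4 × 1/2 = 1/8 per child.
All 4 independent: (1/8)^4 = 1/4096.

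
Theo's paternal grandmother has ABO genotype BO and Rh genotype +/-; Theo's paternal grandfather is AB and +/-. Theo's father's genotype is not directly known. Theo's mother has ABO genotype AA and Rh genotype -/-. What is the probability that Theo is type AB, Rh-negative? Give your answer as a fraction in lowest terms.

1/4

Theo's father's ABO genotype from BO × AB: 1/4 AB, 1/4 AO, 1/4 BB, 1/4 BO.
Crossing each possibility with the mother AA and summing P(type AB): 1/4·1/2 + 1/4·0 + 1/4·1 + 1/4·1/2 = 1/2.
Similarly for Rh via the father's Rh distribution: P(Rh-) = 1/2.
Independent loci: 1/2 × 1/2 = 1/4.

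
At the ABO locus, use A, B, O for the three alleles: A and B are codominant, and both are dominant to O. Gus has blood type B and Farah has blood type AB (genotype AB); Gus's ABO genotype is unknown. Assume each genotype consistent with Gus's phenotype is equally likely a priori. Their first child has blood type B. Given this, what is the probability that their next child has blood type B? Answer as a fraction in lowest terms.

Possible genotypes: Gus ∈ {BB, BO}; Farah ∈ {AB}.
Weight each parental genotype pair by prior × P(type-B child):
  BB × AB: posterior weight 1/2; P(next child type B) = 1/2.
  BO × AB: posterior weight 1/2; P(next child type B) = 1/2.
Weighted sum = 1/2.

1/2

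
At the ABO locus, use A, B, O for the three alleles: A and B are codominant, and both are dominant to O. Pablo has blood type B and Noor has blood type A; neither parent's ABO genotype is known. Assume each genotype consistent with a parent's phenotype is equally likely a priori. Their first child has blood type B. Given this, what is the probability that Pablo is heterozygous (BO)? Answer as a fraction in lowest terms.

1/3

Possible genotypes: Pablo ∈ {BB, BO}; Noor ∈ {AA, AO}.
Weight each parental genotype pair by prior × P(type-B child):
  BB × AO: posterior weight 2/3.
  BO × AO: posterior weight 1/3.
Sum the posterior weight over pairs where Pablo is BO: 1/3.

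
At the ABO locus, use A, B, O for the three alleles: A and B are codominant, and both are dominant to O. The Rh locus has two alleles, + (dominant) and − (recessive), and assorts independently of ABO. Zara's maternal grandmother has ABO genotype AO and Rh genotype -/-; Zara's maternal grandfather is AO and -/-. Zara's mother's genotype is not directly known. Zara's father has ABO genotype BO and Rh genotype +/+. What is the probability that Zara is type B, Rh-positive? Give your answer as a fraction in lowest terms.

1/4

Zara's mother's ABO genotype from AO × AO: 1/4 AA, 1/2 AO, 1/4 OO.
Crossing each possibility with the father BO and summing P(type B): 1/4·0 + 1/2·1/4 + 1/4·1/2 = 1/4.
Similarly for Rh via the mother's Rh distribution: P(Rh+) = 1.
Independent loci: 1/4 × 1 = 1/4.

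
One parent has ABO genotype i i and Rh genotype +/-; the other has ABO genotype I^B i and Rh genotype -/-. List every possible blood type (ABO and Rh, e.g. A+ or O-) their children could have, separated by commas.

O+, O-, B+, B-

Gametes from i i × I^B i give offspring ABO genotypes I^B i, i i, i.e. phenotypes O, B.
Rh cross +/- × -/- → phenotypes Rh+, Rh-.
Combining independently: O+, O-, B+, B-.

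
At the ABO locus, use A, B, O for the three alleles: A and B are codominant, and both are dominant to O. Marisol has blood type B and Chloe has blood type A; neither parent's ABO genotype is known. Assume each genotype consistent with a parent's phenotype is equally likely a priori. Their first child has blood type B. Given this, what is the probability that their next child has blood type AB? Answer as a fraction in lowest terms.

Possible genotypes: Marisol ∈ {BB, BO}; Chloe ∈ {AA, AO}.
Weight each parental genotype pair by prior × P(type-B child):
  BB × AO: posterior weight 2/3; P(next child type AB) = 1/2.
  BO × AO: posterior weight 1/3; P(next child type AB) = 1/4.
Weighted sum = 5/12.

5/12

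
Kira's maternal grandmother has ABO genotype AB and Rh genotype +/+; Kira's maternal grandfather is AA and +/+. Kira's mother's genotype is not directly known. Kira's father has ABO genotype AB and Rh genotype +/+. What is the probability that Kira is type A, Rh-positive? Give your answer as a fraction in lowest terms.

3/8

Kira's mother's ABO genotype from AB × AA: 1/2 AA, 1/2 AB.
Crossing each possibility with the father AB and summing P(type A): 1/2·1/2 + 1/2·1/4 = 3/8.
Similarly for Rh via the mother's Rh distribution: P(Rh+) = 1.
Independent loci: 3/8 × 1 = 3/8.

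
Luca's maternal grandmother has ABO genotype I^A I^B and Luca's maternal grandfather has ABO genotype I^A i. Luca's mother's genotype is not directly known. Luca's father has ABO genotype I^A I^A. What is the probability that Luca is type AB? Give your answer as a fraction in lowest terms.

1/4

Luca's mother's ABO genotype from I^A I^B × I^A i: 1/4 I^A I^A, 1/4 I^A I^B, 1/4 I^A i, 1/4 I^B i.
Crossing each possibility with the father I^A I^A and summing P(type AB): 1/4·0 + 1/4·1/2 + 1/4·0 + 1/4·1/2 = 1/4.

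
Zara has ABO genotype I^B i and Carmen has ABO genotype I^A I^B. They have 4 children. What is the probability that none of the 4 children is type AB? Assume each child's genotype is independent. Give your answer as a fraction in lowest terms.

81/256

ABO cross I^B i × I^A I^B → 1/4 A, 1/2 B, 1/4 AB.
So P(type AB) = 1/4 per child.
P(not type AB) = 3/4 for one child; (3/4)^4 = 81/256.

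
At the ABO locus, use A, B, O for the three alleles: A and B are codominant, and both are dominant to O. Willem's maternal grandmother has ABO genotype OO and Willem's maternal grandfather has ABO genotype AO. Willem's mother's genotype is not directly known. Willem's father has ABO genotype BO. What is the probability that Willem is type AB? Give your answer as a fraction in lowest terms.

Willem's mother's ABO genotype from OO × AO: 1/2 AO, 1/2 OO.
Crossing each possibility with the father BO and summing P(type AB): 1/2·1/4 + 1/2·0 = 1/8.

1/8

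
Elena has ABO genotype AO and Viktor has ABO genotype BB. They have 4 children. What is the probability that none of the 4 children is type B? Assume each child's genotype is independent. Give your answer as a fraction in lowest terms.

1/16

ABO cross AO × BB → 1/2 B, 1/2 AB.
So P(type B) = 1/2 per child.
P(not type B) = 1/2 for one child; (1/2)^4 = 1/16.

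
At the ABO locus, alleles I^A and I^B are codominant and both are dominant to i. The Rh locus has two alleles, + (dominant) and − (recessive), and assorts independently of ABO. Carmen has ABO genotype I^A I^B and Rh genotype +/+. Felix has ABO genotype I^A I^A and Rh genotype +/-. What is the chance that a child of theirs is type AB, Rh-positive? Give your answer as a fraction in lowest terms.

1/2

ABO cross I^A I^B × I^A I^A → offspring phenotypes: 1/2 A, 1/2 AB.
Rh cross +/+ × +/- → 1 Rh+.
Independent loci: P(type AB, Rh-positive) = 1/2 × 1 = 1/2.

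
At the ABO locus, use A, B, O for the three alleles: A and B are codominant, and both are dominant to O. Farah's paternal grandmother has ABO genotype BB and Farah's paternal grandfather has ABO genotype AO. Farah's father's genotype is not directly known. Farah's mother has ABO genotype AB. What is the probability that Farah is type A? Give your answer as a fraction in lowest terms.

Farah's father's ABO genotype from BB × AO: 1/2 AB, 1/2 BO.
Crossing each possibility with the mother AB and summing P(type A): 1/2·1/4 + 1/2·1/4 = 1/4.

1/4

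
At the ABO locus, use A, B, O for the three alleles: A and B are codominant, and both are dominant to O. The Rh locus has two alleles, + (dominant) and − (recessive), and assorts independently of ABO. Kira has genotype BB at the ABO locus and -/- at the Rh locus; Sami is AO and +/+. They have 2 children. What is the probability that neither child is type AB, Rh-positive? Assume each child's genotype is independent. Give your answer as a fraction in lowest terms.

ABO cross BB × AO → 1/2 B, 1/2 AB.
Rh cross -/- × +/+ → 1 Rh+; so P(type AB, Rh-positive) = 1/2 × 1 = 1/2 per child.
P(not type AB, Rh-positive) = 1/2 for one child; (1/2)^2 = 1/4.

1/4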